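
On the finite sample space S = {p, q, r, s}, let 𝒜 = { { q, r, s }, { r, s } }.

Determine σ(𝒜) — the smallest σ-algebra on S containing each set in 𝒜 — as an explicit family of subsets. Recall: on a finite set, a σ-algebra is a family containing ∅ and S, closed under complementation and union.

σ(𝒜) = { {  }, { p }, { q }, { p, q }, { r, s }, { p, r, s }, { q, r, s }, S }

Check:
Start: 𝒜 ∪ {∅, S} = { {  }, { r, s }, { q, r, s }, S }.
Step 1 adds 2:
  { p }  = ᶜ of { q, r, s }
  { p, q }  = ᶜ of { r, s }
  |family| = 6
Step 2. New:
  { p, r, s }  = { r, s } ∪ { p }
  |family| = 7
Step 3: +1 →
  { q }  = ᶜ of { p, r, s }
  |family| = 8
Step 4: no new sets; the family is a σ-algebra.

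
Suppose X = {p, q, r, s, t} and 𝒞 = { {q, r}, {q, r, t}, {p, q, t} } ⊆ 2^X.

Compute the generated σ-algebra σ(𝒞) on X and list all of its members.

|σ(𝒞)| = 32.  σ(𝒞) = { ∅, {p}, {q}, {r}, {s}, {t}, {p, q}, {p, r}, {p, s}, {p, t}, {q, r}, {q, s}, {q, t}, {r, s}, {r, t}, {s, t}, {p, q, r}, {p, q, s}, {p, q, t}, {p, r, s}, {p, r, t}, {p, s, t}, {q, r, s}, {q, r, t}, {q, s, t}, {r, s, t}, {p, q, r, s}, {p, q, r, t}, {p, q, s, t}, {p, r, s, t}, {q, r, s, t}, X }

Derivation:
Initial family (5 sets): { ∅, {q, r}, {p, q, t}, {q, r, t}, X }.
Round 1: +4 →
  {p, s}  = ᶜ of {q, r, t}
  {r, s}  = ᶜ of {p, q, t}
  {p, s, t}  = ᶜ of {q, r}
  {p, q, r, t}  = {p, q, t} ∪ {q, r, t}
  [9 total]
Round 2: 7 new —
  {s}  = ᶜ of {p, q, r, t}
  {p, r, s}  = {r, s} ∪ {p, s}
  {q, r, s}  = {r, s} ∪ {q, r}
  {p, q, r, s}  = {q, r} ∪ {p, s}
  {p, q, s, t}  = {p, s, t} ∪ {p, q, t}
  {p, r, s, t}  = {p, s, t} ∪ {r, s}
  {q, r, s, t}  = {r, s} ∪ {q, r, t}
  [16 total]
Round 3: 6 new —
  {p}  = ᶜ of {q, r, s, t}
  {q}  = ᶜ of {p, r, s, t}
  {r}  = ᶜ of {p, q, s, t}
  {t}  = ᶜ of {p, q, r, s}
  {p, t}  = ᶜ of {q, r, s}
  {q, t}  = ᶜ of {p, r, s}
  [22 total]
Round 4 adds 10:
  {p, q}  = {q} ∪ {p}
  {p, r}  = {r} ∪ {p}
  {q, s}  = {q} ∪ {s}
  {r, t}  = {t} ∪ {r}
  {s, t}  = {t} ∪ {s}
  {p, q, r}  = {q, r} ∪ {p}
  {p, q, s}  = {q} ∪ {p, s}
  {p, r, t}  = {r} ∪ {p, t}
  {q, s, t}  = {q, t} ∪ {s}
  {r, s, t}  = {r, s} ∪ {t}
  [32 total]
Round 5: stable.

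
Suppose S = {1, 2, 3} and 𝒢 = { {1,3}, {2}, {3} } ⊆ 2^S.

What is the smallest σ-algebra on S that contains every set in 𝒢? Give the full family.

Begin from { {}, {2}, {3}, {1,3}, S } (that is, 𝒢 plus ∅ and S).
Pass 1: 2 new —
  {1,2}  = ᶜ of {3}
  {2,3}  = {3} ∪ {2}
  [7 total]
Pass 2. New:
  {1}  = ᶜ of {2,3}
  [8 total]
Pass 3: stable.

Hence σ(𝒢) has 8 members: { {}, {1}, {2}, {3}, {1,2}, {1,3}, {2,3}, S }.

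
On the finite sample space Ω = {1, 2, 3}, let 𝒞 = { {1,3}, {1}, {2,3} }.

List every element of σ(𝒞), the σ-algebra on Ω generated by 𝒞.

σ(𝒞) = { ∅, {1}, {2}, {3}, {1,2}, {1,3}, {2,3}, Ω }

Working:
Seed the family with 𝒞 together with ∅ and Ω: { ∅, {1}, {1,3}, {2,3}, Ω }.
Iteration 1. New:
  {2}  = Ω∖{1,3}
  (now 6)
Iteration 2: +1 →
  {1,2}  = {2} ∪ {1}
  (now 7)
Iteration 3: 1 new —
  {3}  = Ω∖{1,2}
  (now 8)
Iteration 4: stable.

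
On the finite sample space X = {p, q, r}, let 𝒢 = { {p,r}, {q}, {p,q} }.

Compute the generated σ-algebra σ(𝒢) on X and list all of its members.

Take S₀ = 𝒢 ∪ {∅, X} = { {}, {q}, {p,q}, {p,r}, X }.
Step 1 (1 new):
  {r}  = ᶜ of {p,q}
Step 2: +1 →
  {q,r}  = {r} ∪ {q}
Step 3 (1 new):
  {p}  = ᶜ of {q,r}
Step 4 adds nothing — fixpoint reached.

Therefore σ(𝒢) = { {}, {p}, {q}, {r}, {p,q}, {p,r}, {q,r}, X } (|σ(𝒢)| = 8).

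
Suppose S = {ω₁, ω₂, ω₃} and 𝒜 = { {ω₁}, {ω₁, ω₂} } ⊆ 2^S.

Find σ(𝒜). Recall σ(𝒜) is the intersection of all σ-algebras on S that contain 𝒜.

|σ(𝒜)| = 8.  σ(𝒜) = { {}, {ω₁}, {ω₂}, {ω₃}, {ω₁, ω₂}, {ω₁, ω₃}, {ω₂, ω₃}, S }

Working:
Begin from { {}, {ω₁}, {ω₁, ω₂}, S } (that is, 𝒜 plus ∅ and S).
Iteration 1 adds 2:
  {ω₃}  = complement {ω₁, ω₂}
  {ω₂, ω₃}  = complement {ω₁}
  (now 6)
Iteration 2 adds 1:
  {ω₁, ω₃}  = {ω₃} ∪ {ω₁}
  (now 7)
Iteration 3: 1 new —
  {ω₂}  = complement {ω₁, ω₃}
  (now 8)
Iteration 4: already closed under ᶜ and ∪.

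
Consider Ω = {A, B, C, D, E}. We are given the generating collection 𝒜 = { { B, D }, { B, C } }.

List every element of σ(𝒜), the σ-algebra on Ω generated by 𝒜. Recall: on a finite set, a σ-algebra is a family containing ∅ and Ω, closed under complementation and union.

Take S₀ = 𝒜 ∪ {∅, Ω} = { {}, { B, C }, { B, D }, Ω }.
Round 1: 3 new —
  { A, C, E }  = complement { B, D }
  { A, D, E }  = complement { B, C }
  { B, C, D }  = { B, C } ∪ { B, D }
Round 2 adds 4:
  { A, E }  = complement { B, C, D }
  { A, B, C, E }  = { B, C } ∪ { A, C, E }
  { A, B, D, E }  = { A, D, E } ∪ { B, D }
  { A, C, D, E }  = { A, D, E } ∪ { A, C, E }
Round 3 (3 new):
  { B }  = complement { A, C, D, E }
  { C }  = complement { A, B, D, E }
  { D }  = complement { A, B, C, E }
Round 4: 2 new —
  { C, D }  = { C } ∪ { D }
  { A, B, E }  = { A, E } ∪ { B }
Round 5: no new sets; the family is a σ-algebra.

|σ(𝒜)| = 16.  σ(𝒜) = { {}, { B }, { C }, { D }, { A, E }, { B, C }, { B, D }, { C, D }, { A, B, E }, { A, C, E }, { A, D, E }, { B, C, D }, { A, B, C, E }, { A, B, D, E }, { A, C, D, E }, Ω }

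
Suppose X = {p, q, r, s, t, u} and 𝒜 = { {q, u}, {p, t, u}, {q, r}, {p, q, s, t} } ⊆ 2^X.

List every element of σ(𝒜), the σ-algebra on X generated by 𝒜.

Seed the family with 𝒜 together with ∅ and X: { {}, {q, r}, {q, u}, {p, t, u}, {p, q, s, t}, X }.
Round 1 adds 9:
  {r, u}  = complement {p, q, s, t}
  {q, r, s}  = complement {p, t, u}
  {q, r, u}  = {q, r} ∪ {q, u}
  {p, q, t, u}  = {p, t, u} ∪ {q, u}
  {p, r, s, t}  = complement {q, u}
  {p, s, t, u}  = complement {q, r}
  {p, q, r, s, t}  = {q, r} ∪ {p, q, s, t}
  {p, q, r, t, u}  = {q, r} ∪ {p, t, u}
  {p, q, s, t, u}  = {p, t, u} ∪ {p, q, s, t}
Round 2: +8 →
  {r}  = complement {p, q, s, t, u}
  {s}  = complement {p, q, r, t, u}
  {u}  = complement {p, q, r, s, t}
  {r, s}  = complement {p, q, t, u}
  {p, s, t}  = complement {q, r, u}
  {p, r, t, u}  = {p, t, u} ∪ {r, u}
  {q, r, s, u}  = {q, r, s} ∪ {q, r, u}
  {p, r, s, t, u}  = {p, s, t, u} ∪ {p, r, s, t}
Round 3: +6 →
  {q}  = complement {p, r, s, t, u}
  {p, t}  = complement {q, r, s, u}
  {q, s}  = complement {p, r, t, u}
  {s, u}  = {u} ∪ {s}
  {q, s, u}  = {q, u} ∪ {s}
  {r, s, u}  = {r, s} ∪ {u}
Round 4: 3 new —
  {p, q, t}  = complement {r, s, u}
  {p, r, t}  = complement {q, s, u}
  {p, q, r, t}  = complement {s, u}
Round 5: stable.

Therefore σ(𝒜) = { {}, {q}, {r}, {s}, {u}, {p, t}, {q, r}, {q, s}, {q, u}, {r, s}, {r, u}, {s, u}, {p, q, t}, {p, r, t}, {p, s, t}, {p, t, u}, {q, r, s}, {q, r, u}, {q, s, u}, {r, s, u}, {p, q, r, t}, {p, q, s, t}, {p, q, t, u}, {p, r, s, t}, {p, r, t, u}, {p, s, t, u}, {q, r, s, u}, {p, q, r, s, t}, {p, q, r, t, u}, {p, q, s, t, u}, {p, r, s, t, u}, X } (|σ(𝒜)| = 32).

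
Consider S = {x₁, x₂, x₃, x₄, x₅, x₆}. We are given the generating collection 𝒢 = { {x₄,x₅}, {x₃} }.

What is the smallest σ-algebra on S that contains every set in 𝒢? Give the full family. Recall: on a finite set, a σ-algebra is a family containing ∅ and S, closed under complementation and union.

Take S₀ = 𝒢 ∪ {∅, S} = { ∅, {x₃}, {x₄,x₅}, S }.
Pass 1. New:
  {x₃,x₄,x₅}  = {x₃} ∪ {x₄,x₅}
  {x₁,x₂,x₃,x₆}  = {x₄,x₅}ᶜ
  {x₁,x₂,x₄,x₅,x₆}  = {x₃}ᶜ
  (now 7)
Pass 2: +1 →
  {x₁,x₂,x₆}  = {x₃,x₄,x₅}ᶜ
  (now 8)
Pass 3 adds nothing — fixpoint reached.

σ(𝒢) = { ∅, {x₃}, {x₄,x₅}, {x₁,x₂,x₆}, {x₃,x₄,x₅}, {x₁,x₂,x₃,x₆}, {x₁,x₂,x₄,x₅,x₆}, S }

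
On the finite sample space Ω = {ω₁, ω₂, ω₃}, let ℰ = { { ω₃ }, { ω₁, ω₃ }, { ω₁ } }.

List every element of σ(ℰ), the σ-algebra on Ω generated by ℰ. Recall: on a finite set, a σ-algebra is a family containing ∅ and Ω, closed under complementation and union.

σ(ℰ) (8 sets): { ∅, { ω₁ }, { ω₂ }, { ω₃ }, { ω₁, ω₂ }, { ω₁, ω₃ }, { ω₂, ω₃ }, Ω }

Check:
Start: ℰ ∪ {∅, Ω} = { ∅, { ω₁ }, { ω₃ }, { ω₁, ω₃ }, Ω }.
Round 1 (3 new):
  { ω₂ }  = complement { ω₁, ω₃ }
  { ω₁, ω₂ }  = complement { ω₃ }
  { ω₂, ω₃ }  = complement { ω₁ }
  — 8 sets.
Round 2: no new sets; the family is a σ-algebra.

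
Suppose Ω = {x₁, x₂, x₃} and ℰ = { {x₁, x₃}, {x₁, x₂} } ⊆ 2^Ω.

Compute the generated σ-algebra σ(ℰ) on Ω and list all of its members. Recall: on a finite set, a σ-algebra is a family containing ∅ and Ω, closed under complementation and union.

Begin from { {}, {x₁, x₂}, {x₁, x₃}, Ω } (that is, ℰ plus ∅ and Ω).
Round 1. New:
  {x₂}  = Ω∖{x₁, x₃}
  {x₃}  = Ω∖{x₁, x₂}
  — 6 sets.
Round 2 adds 1:
  {x₂, x₃}  = {x₃} ∪ {x₂}
  — 7 sets.
Round 3 (1 new):
  {x₁}  = Ω∖{x₂, x₃}
  — 8 sets.
Round 4: closed — nothing new.

|σ(ℰ)| = 8.  σ(ℰ) = { {}, {x₁}, {x₂}, {x₃}, {x₁, x₂}, {x₁, x₃}, {x₂, x₃}, Ω }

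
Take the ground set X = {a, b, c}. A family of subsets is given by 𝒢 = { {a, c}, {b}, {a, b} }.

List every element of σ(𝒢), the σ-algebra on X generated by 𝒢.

σ(𝒢) = { {}, {a}, {b}, {c}, {a, b}, {a, c}, {b, c}, X }

Check:
Begin from { {}, {b}, {a, b}, {a, c}, X } (that is, 𝒢 plus ∅ and X).
Pass 1: 1 new —
  {c}  = X∖{a, b}
  |family| = 6
Pass 2 adds 1:
  {b, c}  = {c} ∪ {b}
  |family| = 7
Pass 3: +1 →
  {a}  = X∖{b, c}
  |family| = 8
Pass 4: no new sets; the family is a σ-algebra.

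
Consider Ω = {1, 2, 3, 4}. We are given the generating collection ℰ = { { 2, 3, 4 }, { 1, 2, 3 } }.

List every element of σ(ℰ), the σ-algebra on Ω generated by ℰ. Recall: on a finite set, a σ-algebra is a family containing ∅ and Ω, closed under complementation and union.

|σ(ℰ)| = 8.  σ(ℰ) = { {  }, { 1 }, { 4 }, { 1, 4 }, { 2, 3 }, { 1, 2, 3 }, { 2, 3, 4 }, Ω }

Trace:
Start: ℰ ∪ {∅, Ω} = { {  }, { 1, 2, 3 }, { 2, 3, 4 }, Ω }.
Iteration 1: 2 new —
  { 1 }  = ᶜ of { 2, 3, 4 }
  { 4 }  = ᶜ of { 1, 2, 3 }
  [6 total]
Iteration 2 adds 1:
  { 1, 4 }  = { 4 } ∪ { 1 }
  [7 total]
Iteration 3: 1 new —
  { 2, 3 }  = ᶜ of { 1, 4 }
  [8 total]
Iteration 4 adds nothing — fixpoint reached.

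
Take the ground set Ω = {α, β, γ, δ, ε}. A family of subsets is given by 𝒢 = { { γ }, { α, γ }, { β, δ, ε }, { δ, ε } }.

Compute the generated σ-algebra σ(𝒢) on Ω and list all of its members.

Answer: σ(𝒢) = { {}, { α }, { β }, { γ }, { α, β }, { α, γ }, { β, γ }, { δ, ε }, { α, β, γ }, { α, δ, ε }, { β, δ, ε }, { γ, δ, ε }, { α, β, δ, ε }, { α, γ, δ, ε }, { β, γ, δ, ε }, Ω }

Trace:
Start: 𝒢 ∪ {∅, Ω} = { {}, { γ }, { α, γ }, { δ, ε }, { β, δ, ε }, Ω }.
Round 1. New:
  { α, β, γ }  = ᶜ of { δ, ε }
  { γ, δ, ε }  = { δ, ε } ∪ { γ }
  { α, β, δ, ε }  = ᶜ of { γ }
  { α, γ, δ, ε }  = { δ, ε } ∪ { α, γ }
  { β, γ, δ, ε }  = { γ } ∪ { β, δ, ε }
  |family| = 11
Round 2 adds 3:
  { α }  = ᶜ of { β, γ, δ, ε }
  { β }  = ᶜ of { α, γ, δ, ε }
  { α, β }  = ᶜ of { γ, δ, ε }
  |family| = 14
Round 3: +2 →
  { β, γ }  = { γ } ∪ { β }
  { α, δ, ε }  = { δ, ε } ∪ { α }
  |family| = 16
Round 4 adds nothing — fixpoint reached.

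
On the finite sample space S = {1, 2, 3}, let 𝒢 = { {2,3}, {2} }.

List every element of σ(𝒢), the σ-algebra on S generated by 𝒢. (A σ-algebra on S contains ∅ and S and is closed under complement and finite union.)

|σ(𝒢)| = 8.  σ(𝒢) = { ∅, {1}, {2}, {3}, {1,2}, {1,3}, {2,3}, S }

Check:
Initial family (4 sets): { ∅, {2}, {2,3}, S }.
Step 1: +2 →
  {1}  = S∖{2,3}
  {1,3}  = S∖{2}
  (now 6)
Step 2: 1 new —
  {1,2}  = {2} ∪ {1}
  (now 7)
Step 3 (1 new):
  {3}  = S∖{1,2}
  (now 8)
After Step 4 the family is unchanged; done.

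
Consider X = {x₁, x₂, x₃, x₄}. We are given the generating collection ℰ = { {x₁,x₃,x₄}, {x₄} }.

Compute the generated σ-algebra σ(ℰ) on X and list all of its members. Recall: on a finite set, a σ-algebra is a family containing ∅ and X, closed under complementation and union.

Seed the family with ℰ together with ∅ and X: { {}, {x₄}, {x₁,x₃,x₄}, X }.
Pass 1: +2 →
  {x₂}  = complement {x₁,x₃,x₄}
  {x₁,x₂,x₃}  = complement {x₄}
  [6 total]
Pass 2 (1 new):
  {x₂,x₄}  = {x₄} ∪ {x₂}
  [7 total]
Pass 3 (1 new):
  {x₁,x₃}  = complement {x₂,x₄}
  [8 total]
Pass 4: no new sets; the family is a σ-algebra.

Therefore σ(ℰ) = { {}, {x₂}, {x₄}, {x₁,x₃}, {x₂,x₄}, {x₁,x₂,x₃}, {x₁,x₃,x₄}, X } (|σ(ℰ)| = 8).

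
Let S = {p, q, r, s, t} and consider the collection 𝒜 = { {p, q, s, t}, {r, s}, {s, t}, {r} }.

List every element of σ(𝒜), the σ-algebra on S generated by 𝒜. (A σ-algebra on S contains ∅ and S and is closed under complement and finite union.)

Answer: σ(𝒜) = { {}, {r}, {s}, {t}, {p, q}, {r, s}, {r, t}, {s, t}, {p, q, r}, {p, q, s}, {p, q, t}, {r, s, t}, {p, q, r, s}, {p, q, r, t}, {p, q, s, t}, S }

Derivation:
Initial family (6 sets): { {}, {r}, {r, s}, {s, t}, {p, q, s, t}, S }.
Step 1: 3 new —
  {p, q, r}  = complement {s, t}
  {p, q, t}  = complement {r, s}
  {r, s, t}  = {s, t} ∪ {r}
  [9 total]
Step 2. New:
  {p, q}  = complement {r, s, t}
  {p, q, r, s}  = {r, s} ∪ {p, q, r}
  {p, q, r, t}  = {p, q, r} ∪ {p, q, t}
  [12 total]
Step 3. New:
  {s}  = complement {p, q, r, t}
  {t}  = complement {p, q, r, s}
  [14 total]
Step 4. New:
  {r, t}  = {r} ∪ {t}
  {p, q, s}  = {p, q} ∪ {s}
  [16 total]
Step 5 adds nothing — fixpoint reached.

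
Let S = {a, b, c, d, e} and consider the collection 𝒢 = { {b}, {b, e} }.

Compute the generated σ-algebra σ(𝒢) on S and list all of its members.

Initial family (4 sets): { {}, {b}, {b, e}, S }.
Step 1. New:
  {a, c, d}  = complement {b, e}
  {a, c, d, e}  = complement {b}
  |family| = 6
Step 2: +1 →
  {a, b, c, d}  = {a, c, d} ∪ {b}
  |family| = 7
Step 3 (1 new):
  {e}  = complement {a, b, c, d}
  |family| = 8
Step 4: stable.

σ(𝒢) = { {}, {b}, {e}, {b, e}, {a, c, d}, {a, b, c, d}, {a, c, d, e}, S }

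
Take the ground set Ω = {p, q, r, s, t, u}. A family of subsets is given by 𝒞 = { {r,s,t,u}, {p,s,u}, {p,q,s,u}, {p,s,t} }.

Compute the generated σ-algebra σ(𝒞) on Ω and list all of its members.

|σ(𝒞)| = 64.  σ(𝒞) = { {}, {p}, {q}, {r}, {s}, {t}, {u}, {p,q}, {p,r}, {p,s}, {p,t}, {p,u}, {q,r}, {q,s}, {q,t}, {q,u}, {r,s}, {r,t}, {r,u}, {s,t}, {s,u}, {t,u}, {p,q,r}, {p,q,s}, {p,q,t}, {p,q,u}, {p,r,s}, {p,r,t}, {p,r,u}, {p,s,t}, {p,s,u}, {p,t,u}, {q,r,s}, {q,r,t}, {q,r,u}, {q,s,t}, {q,s,u}, {q,t,u}, {r,s,t}, {r,s,u}, {r,t,u}, {s,t,u}, {p,q,r,s}, {p,q,r,t}, {p,q,r,u}, {p,q,s,t}, {p,q,s,u}, {p,q,t,u}, {p,r,s,t}, {p,r,s,u}, {p,r,t,u}, {p,s,t,u}, {q,r,s,t}, {q,r,s,u}, {q,r,t,u}, {q,s,t,u}, {r,s,t,u}, {p,q,r,s,t}, {p,q,r,s,u}, {p,q,r,t,u}, {p,q,s,t,u}, {p,r,s,t,u}, {q,r,s,t,u}, Ω }

Derivation:
Start: 𝒞 ∪ {∅, Ω} = { {}, {p,s,t}, {p,s,u}, {p,q,s,u}, {r,s,t,u}, Ω }.
Iteration 1 (7 new):
  {p,q}  = {r,s,t,u}ᶜ
  {r,t}  = {p,q,s,u}ᶜ
  {q,r,t}  = {p,s,u}ᶜ
  {q,r,u}  = {p,s,t}ᶜ
  {p,s,t,u}  = {p,s,t} ∪ {p,s,u}
  {p,q,s,t,u}  = {p,s,t} ∪ {p,q,s,u}
  {p,r,s,t,u}  = {p,s,t} ∪ {r,s,t,u}
  (now 13)
Iteration 2: 11 new —
  {q}  = {p,r,s,t,u}ᶜ
  {r}  = {p,q,s,t,u}ᶜ
  {q,r}  = {p,s,t,u}ᶜ
  {p,q,r,t}  = {p,q} ∪ {q,r,t}
  {p,q,r,u}  = {p,q} ∪ {q,r,u}
  {p,q,s,t}  = {p,s,t} ∪ {p,q}
  {p,r,s,t}  = {p,s,t} ∪ {r,t}
  {q,r,t,u}  = {q,r,u} ∪ {q,r,t}
  {p,q,r,s,t}  = {p,s,t} ∪ {q,r,t}
  {p,q,r,s,u}  = {p,q,s,u} ∪ {q,r,u}
  {q,r,s,t,u}  = {r,s,t,u} ∪ {q,r,u}
  (now 24)
Iteration 3: +11 →
  {p}  = {q,r,s,t,u}ᶜ
  {t}  = {p,q,r,s,u}ᶜ
  {u}  = {p,q,r,s,t}ᶜ
  {p,s}  = {q,r,t,u}ᶜ
  {q,u}  = {p,r,s,t}ᶜ
  {r,u}  = {p,q,s,t}ᶜ
  {s,t}  = {p,q,r,u}ᶜ
  {s,u}  = {p,q,r,t}ᶜ
  {p,q,r}  = {p,q} ∪ {r}
  {p,r,s,u}  = {p,s,u} ∪ {r}
  {p,q,r,t,u}  = {r,t} ∪ {p,q,r,u}
  (now 35)
Iteration 4 adds 23:
  {s}  = {p,q,r,t,u}ᶜ
  {p,r}  = {r} ∪ {p}
  {p,t}  = {t} ∪ {p}
  {p,u}  = {u} ∪ {p}
  {q,t}  = {p,r,s,u}ᶜ
  {t,u}  = {u} ∪ {t}
  {p,q,s}  = {p,q} ∪ {p,s}
  {p,q,t}  = {p,q} ∪ {t}
  {p,q,u}  = {p,q} ∪ {q,u}
  {p,r,s}  = {r} ∪ {p,s}
  {p,r,t}  = {r,t} ∪ {p}
  {p,r,u}  = {r,u} ∪ {p}
  {q,s,t}  = {q} ∪ {s,t}
  {q,s,u}  = {q} ∪ {s,u}
  {q,t,u}  = {q,u} ∪ {t}
  {r,s,t}  = {s,t} ∪ {r}
  {r,s,u}  = {r} ∪ {s,u}
  {r,t,u}  = {u} ∪ {r,t}
  {s,t,u}  = {p,q,r}ᶜ
  {p,q,r,s}  = {p,q,r} ∪ {p,s}
  {q,r,s,t}  = {s,t} ∪ {q,r,t}
  {q,r,s,u}  = {q,r,u} ∪ {s,u}
  {q,s,t,u}  = {q,u} ∪ {s,t}
  (now 58)
Iteration 5 (6 new):
  {q,s}  = {q} ∪ {s}
  {r,s}  = {r} ∪ {s}
  {p,t,u}  = {t,u} ∪ {p,u}
  {q,r,s}  = {q,r} ∪ {s}
  {p,q,t,u}  = {q,t} ∪ {p,u}
  {p,r,t,u}  = {t,u} ∪ {p,r,u}
  (now 64)
Iteration 6: no new sets; the family is a σ-algebra.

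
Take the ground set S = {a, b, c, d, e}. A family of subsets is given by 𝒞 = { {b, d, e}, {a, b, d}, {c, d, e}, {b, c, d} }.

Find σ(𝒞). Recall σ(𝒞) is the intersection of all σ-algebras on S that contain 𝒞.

Take S₀ = 𝒞 ∪ {∅, S} = { {}, {a, b, d}, {b, c, d}, {b, d, e}, {c, d, e}, S }.
Pass 1: +7 →
  {a, b}  = complement {c, d, e}
  {a, c}  = complement {b, d, e}
  {a, e}  = complement {b, c, d}
  {c, e}  = complement {a, b, d}
  {a, b, c, d}  = {b, c, d} ∪ {a, b, d}
  {a, b, d, e}  = {a, b, d} ∪ {b, d, e}
  {b, c, d, e}  = {c, d, e} ∪ {b, c, d}
Pass 2. New:
  {a}  = complement {b, c, d, e}
  {c}  = complement {a, b, d, e}
  {e}  = complement {a, b, c, d}
  {a, b, c}  = {a, b} ∪ {a, c}
  {a, b, e}  = {a, b} ∪ {a, e}
  {a, c, e}  = {a, c} ∪ {a, e}
  {a, b, c, e}  = {a, b} ∪ {c, e}
  {a, c, d, e}  = {c, d, e} ∪ {a, c}
Pass 3 adds 5:
  {b}  = complement {a, c, d, e}
  {d}  = complement {a, b, c, e}
  {b, d}  = complement {a, c, e}
  {c, d}  = complement {a, b, e}
  {d, e}  = complement {a, b, c}
Pass 4 adds 6:
  {a, d}  = {d} ∪ {a}
  {b, c}  = {b} ∪ {c}
  {b, e}  = {b} ∪ {e}
  {a, c, d}  = {c, d} ∪ {a, c}
  {a, d, e}  = {d, e} ∪ {a, e}
  {b, c, e}  = {b} ∪ {c, e}
Pass 5 adds nothing — fixpoint reached.

σ(𝒞) = { {}, {a}, {b}, {c}, {d}, {e}, {a, b}, {a, c}, {a, d}, {a, e}, {b, c}, {b, d}, {b, e}, {c, d}, {c, e}, {d, e}, {a, b, c}, {a, b, d}, {a, b, e}, {a, c, d}, {a, c, e}, {a, d, e}, {b, c, d}, {b, c, e}, {b, d, e}, {c, d, e}, {a, b, c, d}, {a, b, c, e}, {a, b, d, e}, {a, c, d, e}, {b, c, d, e}, S }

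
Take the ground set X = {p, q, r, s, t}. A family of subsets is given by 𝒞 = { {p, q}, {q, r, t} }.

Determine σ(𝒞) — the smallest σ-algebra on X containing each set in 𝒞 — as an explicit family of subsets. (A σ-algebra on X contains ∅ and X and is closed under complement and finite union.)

σ(𝒞) = { {}, {p}, {q}, {s}, {p, q}, {p, s}, {q, s}, {r, t}, {p, q, s}, {p, r, t}, {q, r, t}, {r, s, t}, {p, q, r, t}, {p, r, s, t}, {q, r, s, t}, X }

Derivation:
Seed the family with 𝒞 together with ∅ and X: { {}, {p, q}, {q, r, t}, X }.
Round 1 (3 new):
  {p, s}  = complement {q, r, t}
  {r, s, t}  = complement {p, q}
  {p, q, r, t}  = {p, q} ∪ {q, r, t}
  |family| = 7
Round 2: +4 →
  {s}  = complement {p, q, r, t}
  {p, q, s}  = {p, s} ∪ {p, q}
  {p, r, s, t}  = {r, s, t} ∪ {p, s}
  {q, r, s, t}  = {r, s, t} ∪ {q, r, t}
  |family| = 11
Round 3: 3 new —
  {p}  = complement {q, r, s, t}
  {q}  = complement {p, r, s, t}
  {r, t}  = complement {p, q, s}
  |family| = 14
Round 4: +2 →
  {q, s}  = {s} ∪ {q}
  {p, r, t}  = {r, t} ∪ {p}
  |family| = 16
After Round 5 the family is unchanged; done.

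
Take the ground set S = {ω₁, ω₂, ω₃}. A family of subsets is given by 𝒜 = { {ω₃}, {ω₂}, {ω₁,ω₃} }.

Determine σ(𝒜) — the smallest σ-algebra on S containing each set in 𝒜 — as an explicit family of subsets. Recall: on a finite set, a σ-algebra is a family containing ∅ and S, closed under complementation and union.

Seed the family with 𝒜 together with ∅ and S: { ∅, {ω₂}, {ω₃}, {ω₁,ω₃}, S }.
Iteration 1: +2 →
  {ω₁,ω₂}  = complement {ω₃}
  {ω₂,ω₃}  = {ω₃} ∪ {ω₂}
Iteration 2: 1 new —
  {ω₁}  = complement {ω₂,ω₃}
After Iteration 3 the family is unchanged; done.

σ(𝒜) = { ∅, {ω₁}, {ω₂}, {ω₃}, {ω₁,ω₂}, {ω₁,ω₃}, {ω₂,ω₃}, S }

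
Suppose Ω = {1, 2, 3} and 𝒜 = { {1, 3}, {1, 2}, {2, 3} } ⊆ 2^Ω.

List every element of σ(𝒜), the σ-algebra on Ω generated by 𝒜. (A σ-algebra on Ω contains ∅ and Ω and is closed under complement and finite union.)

|σ(𝒜)| = 8.  σ(𝒜) = { {}, {1}, {2}, {3}, {1, 2}, {1, 3}, {2, 3}, Ω }

Trace:
Begin from { {}, {1, 2}, {1, 3}, {2, 3}, Ω } (that is, 𝒜 plus ∅ and Ω).
Pass 1: +3 →
  {1}  = ᶜ of {2, 3}
  {2}  = ᶜ of {1, 3}
  {3}  = ᶜ of {1, 2}
  |family| = 8
Pass 2: stable.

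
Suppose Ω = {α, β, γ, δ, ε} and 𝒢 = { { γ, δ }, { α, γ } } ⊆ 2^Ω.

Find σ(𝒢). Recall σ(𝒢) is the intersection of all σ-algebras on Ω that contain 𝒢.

Answer: σ(𝒢) = { {  }, { α }, { γ }, { δ }, { α, γ }, { α, δ }, { β, ε }, { γ, δ }, { α, β, ε }, { α, γ, δ }, { β, γ, ε }, { β, δ, ε }, { α, β, γ, ε }, { α, β, δ, ε }, { β, γ, δ, ε }, Ω }

Derivation:
Seed the family with 𝒢 together with ∅ and Ω: { {  }, { α, γ }, { γ, δ }, Ω }.
Round 1 adds 3:
  { α, β, ε }  = Ω∖{ γ, δ }
  { α, γ, δ }  = { α, γ } ∪ { γ, δ }
  { β, δ, ε }  = Ω∖{ α, γ }
  |family| = 7
Round 2: 4 new —
  { β, ε }  = Ω∖{ α, γ, δ }
  { α, β, γ, ε }  = { α, β, ε } ∪ { α, γ }
  { α, β, δ, ε }  = { α, β, ε } ∪ { β, δ, ε }
  { β, γ, δ, ε }  = { γ, δ } ∪ { β, δ, ε }
  |family| = 11
Round 3: +3 →
  { α }  = Ω∖{ β, γ, δ, ε }
  { γ }  = Ω∖{ α, β, δ, ε }
  { δ }  = Ω∖{ α, β, γ, ε }
  |family| = 14
Round 4: 2 new —
  { α, δ }  = { δ } ∪ { α }
  { β, γ, ε }  = { γ } ∪ { β, ε }
  |family| = 16
Round 5: no new sets; the family is a σ-algebra.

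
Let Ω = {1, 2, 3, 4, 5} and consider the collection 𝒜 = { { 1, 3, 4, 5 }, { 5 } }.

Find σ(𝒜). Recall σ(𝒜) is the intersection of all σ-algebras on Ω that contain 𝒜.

Answer: σ(𝒜) = { ∅, { 2 }, { 5 }, { 2, 5 }, { 1, 3, 4 }, { 1, 2, 3, 4 }, { 1, 3, 4, 5 }, Ω }

Working:
Start: 𝒜 ∪ {∅, Ω} = { ∅, { 5 }, { 1, 3, 4, 5 }, Ω }.
Pass 1: +2 →
  { 2 }  = complement { 1, 3, 4, 5 }
  { 1, 2, 3, 4 }  = complement { 5 }
  [6 total]
Pass 2 (1 new):
  { 2, 5 }  = { 2 } ∪ { 5 }
  [7 total]
Pass 3. New:
  { 1, 3, 4 }  = complement { 2, 5 }
  [8 total]
Pass 4: stable.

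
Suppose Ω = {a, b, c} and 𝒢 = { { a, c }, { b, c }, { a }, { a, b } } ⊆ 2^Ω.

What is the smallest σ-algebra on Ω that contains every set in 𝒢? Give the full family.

σ(𝒢) = { {}, { a }, { b }, { c }, { a, b }, { a, c }, { b, c }, Ω }

Check:
Initial family (6 sets): { {}, { a }, { a, b }, { a, c }, { b, c }, Ω }.
Round 1: 2 new —
  { b }  = { a, c }ᶜ
  { c }  = { a, b }ᶜ
Round 2: no new sets; the family is a σ-algebra.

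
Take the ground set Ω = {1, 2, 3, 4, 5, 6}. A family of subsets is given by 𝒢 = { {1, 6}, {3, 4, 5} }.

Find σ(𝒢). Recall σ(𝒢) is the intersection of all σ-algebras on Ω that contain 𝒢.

Start: 𝒢 ∪ {∅, Ω} = { {}, {1, 6}, {3, 4, 5}, Ω }.
Step 1. New:
  {1, 2, 6}  = ᶜ of {3, 4, 5}
  {2, 3, 4, 5}  = ᶜ of {1, 6}
  {1, 3, 4, 5, 6}  = {3, 4, 5} ∪ {1, 6}
  (now 7)
Step 2. New:
  {2}  = ᶜ of {1, 3, 4, 5, 6}
  (now 8)
Step 3 adds nothing — fixpoint reached.

σ(𝒢) = { {}, {2}, {1, 6}, {1, 2, 6}, {3, 4, 5}, {2, 3, 4, 5}, {1, 3, 4, 5, 6}, Ω }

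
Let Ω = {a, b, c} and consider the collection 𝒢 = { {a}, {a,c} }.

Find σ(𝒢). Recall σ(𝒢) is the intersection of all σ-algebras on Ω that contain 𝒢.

σ(𝒢) (8 sets): { ∅, {a}, {b}, {c}, {a,b}, {a,c}, {b,c}, Ω }

Derivation:
Start: 𝒢 ∪ {∅, Ω} = { ∅, {a}, {a,c}, Ω }.
Round 1. New:
  {b}  = complement {a,c}
  {b,c}  = complement {a}
  (now 6)
Round 2: +1 →
  {a,b}  = {b} ∪ {a}
  (now 7)
Round 3. New:
  {c}  = complement {a,b}
  (now 8)
After Round 4 the family is unchanged; done.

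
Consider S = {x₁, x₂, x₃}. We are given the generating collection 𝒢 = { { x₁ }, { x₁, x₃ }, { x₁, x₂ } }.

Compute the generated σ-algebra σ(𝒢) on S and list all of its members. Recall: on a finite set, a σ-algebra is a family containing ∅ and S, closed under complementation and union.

Start: 𝒢 ∪ {∅, S} = { {  }, { x₁ }, { x₁, x₂ }, { x₁, x₃ }, S }.
Iteration 1: 3 new —
  { x₂ }  = complement { x₁, x₃ }
  { x₃ }  = complement { x₁, x₂ }
  { x₂, x₃ }  = complement { x₁ }
  |family| = 8
Iteration 2 adds nothing — fixpoint reached.

σ(𝒢) = { {  }, { x₁ }, { x₂ }, { x₃ }, { x₁, x₂ }, { x₁, x₃ }, { x₂, x₃ }, S }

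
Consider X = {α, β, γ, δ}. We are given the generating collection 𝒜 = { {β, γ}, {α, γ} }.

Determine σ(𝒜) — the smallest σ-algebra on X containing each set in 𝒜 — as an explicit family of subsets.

σ(𝒜) (16 sets): { {}, {α}, {β}, {γ}, {δ}, {α, β}, {α, γ}, {α, δ}, {β, γ}, {β, δ}, {γ, δ}, {α, β, γ}, {α, β, δ}, {α, γ, δ}, {β, γ, δ}, X }

Check:
Seed the family with 𝒜 together with ∅ and X: { {}, {α, γ}, {β, γ}, X }.
Pass 1 (3 new):
  {α, δ}  = ᶜ of {β, γ}
  {β, δ}  = ᶜ of {α, γ}
  {α, β, γ}  = {α, γ} ∪ {β, γ}
Pass 2 (4 new):
  {δ}  = ᶜ of {α, β, γ}
  {α, β, δ}  = {α, δ} ∪ {β, δ}
  {α, γ, δ}  = {α, δ} ∪ {α, γ}
  {β, γ, δ}  = {β, γ} ∪ {β, δ}
Pass 3: +3 →
  {α}  = ᶜ of {β, γ, δ}
  {β}  = ᶜ of {α, γ, δ}
  {γ}  = ᶜ of {α, β, δ}
Pass 4 adds 2:
  {α, β}  = {β} ∪ {α}
  {γ, δ}  = {γ} ∪ {δ}
Pass 5 adds nothing — fixpoint reached.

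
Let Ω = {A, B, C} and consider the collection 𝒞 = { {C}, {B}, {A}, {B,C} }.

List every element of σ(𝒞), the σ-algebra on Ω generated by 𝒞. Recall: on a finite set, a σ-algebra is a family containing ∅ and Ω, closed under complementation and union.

Take S₀ = 𝒞 ∪ {∅, Ω} = { {}, {A}, {B}, {C}, {B,C}, Ω }.
Round 1 adds 2:
  {A,B}  = {C}ᶜ
  {A,C}  = {B}ᶜ
Round 2: stable.

σ(𝒞) = { {}, {A}, {B}, {C}, {A,B}, {A,C}, {B,C}, Ω }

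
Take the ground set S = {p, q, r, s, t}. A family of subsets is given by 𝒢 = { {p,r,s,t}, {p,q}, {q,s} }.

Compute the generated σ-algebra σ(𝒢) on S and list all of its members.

Take S₀ = 𝒢 ∪ {∅, S} = { {}, {p,q}, {q,s}, {p,r,s,t}, S }.
Round 1 (4 new):
  {q}  = ᶜ of {p,r,s,t}
  {p,q,s}  = {p,q} ∪ {q,s}
  {p,r,t}  = ᶜ of {q,s}
  {r,s,t}  = ᶜ of {p,q}
  [9 total]
Round 2 (3 new):
  {r,t}  = ᶜ of {p,q,s}
  {p,q,r,t}  = {p,q} ∪ {p,r,t}
  {q,r,s,t}  = {r,s,t} ∪ {q}
  [12 total]
Round 3: +3 →
  {p}  = ᶜ of {q,r,s,t}
  {s}  = ᶜ of {p,q,r,t}
  {q,r,t}  = {q} ∪ {r,t}
  [15 total]
Round 4. New:
  {p,s}  = ᶜ of {q,r,t}
  [16 total]
Round 5: already closed under ᶜ and ∪.

Hence σ(𝒢) has 16 members: { {}, {p}, {q}, {s}, {p,q}, {p,s}, {q,s}, {r,t}, {p,q,s}, {p,r,t}, {q,r,t}, {r,s,t}, {p,q,r,t}, {p,r,s,t}, {q,r,s,t}, S }.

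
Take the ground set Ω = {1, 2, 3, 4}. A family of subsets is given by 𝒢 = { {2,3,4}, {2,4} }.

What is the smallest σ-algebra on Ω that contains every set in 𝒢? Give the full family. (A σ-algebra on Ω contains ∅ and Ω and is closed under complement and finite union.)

|σ(𝒢)| = 8.  σ(𝒢) = { ∅, {1}, {3}, {1,3}, {2,4}, {1,2,4}, {2,3,4}, Ω }

Check:
Initial family (4 sets): { ∅, {2,4}, {2,3,4}, Ω }.
Step 1 (2 new):
  {1}  = complement {2,3,4}
  {1,3}  = complement {2,4}
  [6 total]
Step 2 adds 1:
  {1,2,4}  = {2,4} ∪ {1}
  [7 total]
Step 3: 1 new —
  {3}  = complement {1,2,4}
  [8 total]
After Step 4 the family is unchanged; done.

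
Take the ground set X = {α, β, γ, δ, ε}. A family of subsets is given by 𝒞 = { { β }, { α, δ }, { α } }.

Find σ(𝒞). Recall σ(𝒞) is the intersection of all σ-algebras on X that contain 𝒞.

|σ(𝒞)| = 16.  σ(𝒞) = { {}, { α }, { β }, { δ }, { α, β }, { α, δ }, { β, δ }, { γ, ε }, { α, β, δ }, { α, γ, ε }, { β, γ, ε }, { γ, δ, ε }, { α, β, γ, ε }, { α, γ, δ, ε }, { β, γ, δ, ε }, X }

Working:
Begin from { {}, { α }, { β }, { α, δ }, X } (that is, 𝒞 plus ∅ and X).
Step 1 (5 new):
  { α, β }  = { β } ∪ { α }
  { α, β, δ }  = { α, δ } ∪ { β }
  { β, γ, ε }  = complement { α, δ }
  { α, γ, δ, ε }  = complement { β }
  { β, γ, δ, ε }  = complement { α }
  [10 total]
Step 2. New:
  { γ, ε }  = complement { α, β, δ }
  { γ, δ, ε }  = complement { α, β }
  { α, β, γ, ε }  = { α, β } ∪ { β, γ, ε }
  [13 total]
Step 3. New:
  { δ }  = complement { α, β, γ, ε }
  { α, γ, ε }  = { γ, ε } ∪ { α }
  [15 total]
Step 4: 1 new —
  { β, δ }  = complement { α, γ, ε }
  [16 total]
Step 5: closed — nothing new.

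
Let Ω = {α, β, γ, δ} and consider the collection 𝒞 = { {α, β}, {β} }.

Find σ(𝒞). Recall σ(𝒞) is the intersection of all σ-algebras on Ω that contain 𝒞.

Take S₀ = 𝒞 ∪ {∅, Ω} = { {}, {β}, {α, β}, Ω }.
Round 1: 2 new —
  {γ, δ}  = Ω∖{α, β}
  {α, γ, δ}  = Ω∖{β}
  [6 total]
Round 2 (1 new):
  {β, γ, δ}  = {γ, δ} ∪ {β}
  [7 total]
Round 3. New:
  {α}  = Ω∖{β, γ, δ}
  [8 total]
Round 4: no new sets; the family is a σ-algebra.

Hence σ(𝒞) has 8 members: { {}, {α}, {β}, {α, β}, {γ, δ}, {α, γ, δ}, {β, γ, δ}, Ω }.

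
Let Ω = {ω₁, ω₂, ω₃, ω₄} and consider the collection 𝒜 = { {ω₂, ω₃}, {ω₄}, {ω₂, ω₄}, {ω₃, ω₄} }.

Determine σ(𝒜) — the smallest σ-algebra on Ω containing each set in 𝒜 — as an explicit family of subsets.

|σ(𝒜)| = 16.  σ(𝒜) = { {}, {ω₁}, {ω₂}, {ω₃}, {ω₄}, {ω₁, ω₂}, {ω₁, ω₃}, {ω₁, ω₄}, {ω₂, ω₃}, {ω₂, ω₄}, {ω₃, ω₄}, {ω₁, ω₂, ω₃}, {ω₁, ω₂, ω₄}, {ω₁, ω₃, ω₄}, {ω₂, ω₃, ω₄}, Ω }

Derivation:
Start: 𝒜 ∪ {∅, Ω} = { {}, {ω₄}, {ω₂, ω₃}, {ω₂, ω₄}, {ω₃, ω₄}, Ω }.
Pass 1. New:
  {ω₁, ω₂}  = {ω₃, ω₄}ᶜ
  {ω₁, ω₃}  = {ω₂, ω₄}ᶜ
  {ω₁, ω₄}  = {ω₂, ω₃}ᶜ
  {ω₁, ω₂, ω₃}  = {ω₄}ᶜ
  {ω₂, ω₃, ω₄}  = {ω₃, ω₄} ∪ {ω₂, ω₃}
  [11 total]
Pass 2: 3 new —
  {ω₁}  = {ω₂, ω₃, ω₄}ᶜ
  {ω₁, ω₂, ω₄}  = {ω₁, ω₂} ∪ {ω₁, ω₄}
  {ω₁, ω₃, ω₄}  = {ω₃, ω₄} ∪ {ω₁, ω₄}
  [14 total]
Pass 3 (2 new):
  {ω₂}  = {ω₁, ω₃, ω₄}ᶜ
  {ω₃}  = {ω₁, ω₂, ω₄}ᶜ
  [16 total]
Pass 4: stable.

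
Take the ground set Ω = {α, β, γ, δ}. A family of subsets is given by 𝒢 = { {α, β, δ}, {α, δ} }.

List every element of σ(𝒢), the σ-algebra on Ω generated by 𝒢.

Begin from { {}, {α, δ}, {α, β, δ}, Ω } (that is, 𝒢 plus ∅ and Ω).
Iteration 1 (2 new):
  {γ}  = ᶜ of {α, β, δ}
  {β, γ}  = ᶜ of {α, δ}
Iteration 2. New:
  {α, γ, δ}  = {γ} ∪ {α, δ}
Iteration 3 adds 1:
  {β}  = ᶜ of {α, γ, δ}
After Iteration 4 the family is unchanged; done.

σ(𝒢) = { {}, {β}, {γ}, {α, δ}, {β, γ}, {α, β, δ}, {α, γ, δ}, Ω }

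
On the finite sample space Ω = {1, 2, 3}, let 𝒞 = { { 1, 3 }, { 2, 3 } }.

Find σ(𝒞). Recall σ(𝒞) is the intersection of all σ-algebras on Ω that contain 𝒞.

Begin from { ∅, { 1, 3 }, { 2, 3 }, Ω } (that is, 𝒞 plus ∅ and Ω).
Step 1: +2 →
  { 1 }  = Ω∖{ 2, 3 }
  { 2 }  = Ω∖{ 1, 3 }
  — 6 sets.
Step 2: 1 new —
  { 1, 2 }  = { 2 } ∪ { 1 }
  — 7 sets.
Step 3 adds 1:
  { 3 }  = Ω∖{ 1, 2 }
  — 8 sets.
Step 4: closed — nothing new.

Therefore σ(𝒞) = { ∅, { 1 }, { 2 }, { 3 }, { 1, 2 }, { 1, 3 }, { 2, 3 }, Ω } (|σ(𝒞)| = 8).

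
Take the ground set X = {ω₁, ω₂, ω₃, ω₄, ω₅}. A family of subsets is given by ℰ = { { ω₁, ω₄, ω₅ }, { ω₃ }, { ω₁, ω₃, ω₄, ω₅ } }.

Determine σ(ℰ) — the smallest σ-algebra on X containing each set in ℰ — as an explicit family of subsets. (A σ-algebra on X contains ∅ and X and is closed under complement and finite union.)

|σ(ℰ)| = 8.  σ(ℰ) = { {}, { ω₂ }, { ω₃ }, { ω₂, ω₃ }, { ω₁, ω₄, ω₅ }, { ω₁, ω₂, ω₄, ω₅ }, { ω₁, ω₃, ω₄, ω₅ }, X }

Working:
Seed the family with ℰ together with ∅ and X: { {}, { ω₃ }, { ω₁, ω₄, ω₅ }, { ω₁, ω₃, ω₄, ω₅ }, X }.
Iteration 1: 3 new —
  { ω₂ }  = complement { ω₁, ω₃, ω₄, ω₅ }
  { ω₂, ω₃ }  = complement { ω₁, ω₄, ω₅ }
  { ω₁, ω₂, ω₄, ω₅ }  = complement { ω₃ }
  |family| = 8
After Iteration 2 the family is unchanged; done.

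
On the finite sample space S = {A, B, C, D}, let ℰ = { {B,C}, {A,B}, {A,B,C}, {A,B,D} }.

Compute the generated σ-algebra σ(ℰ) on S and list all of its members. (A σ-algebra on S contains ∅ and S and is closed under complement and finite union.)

σ(ℰ) = { ∅, {A}, {B}, {C}, {D}, {A,B}, {A,C}, {A,D}, {B,C}, {B,D}, {C,D}, {A,B,C}, {A,B,D}, {A,C,D}, {B,C,D}, S }

Check:
Take S₀ = ℰ ∪ {∅, S} = { ∅, {A,B}, {B,C}, {A,B,C}, {A,B,D}, S }.
Pass 1 adds 4:
  {C}  = {A,B,D}ᶜ
  {D}  = {A,B,C}ᶜ
  {A,D}  = {B,C}ᶜ
  {C,D}  = {A,B}ᶜ
Pass 2 adds 2:
  {A,C,D}  = {C,D} ∪ {A,D}
  {B,C,D}  = {C,D} ∪ {B,C}
Pass 3. New:
  {A}  = {B,C,D}ᶜ
  {B}  = {A,C,D}ᶜ
Pass 4: 2 new —
  {A,C}  = {C} ∪ {A}
  {B,D}  = {D} ∪ {B}
Pass 5 adds nothing — fixpoint reached.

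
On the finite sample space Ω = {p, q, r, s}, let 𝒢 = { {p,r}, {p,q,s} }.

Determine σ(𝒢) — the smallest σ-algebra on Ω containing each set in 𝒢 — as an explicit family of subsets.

Start: 𝒢 ∪ {∅, Ω} = { {}, {p,r}, {p,q,s}, Ω }.
Iteration 1: 2 new —
  {r}  = complement {p,q,s}
  {q,s}  = complement {p,r}
  [6 total]
Iteration 2: 1 new —
  {q,r,s}  = {r} ∪ {q,s}
  [7 total]
Iteration 3 (1 new):
  {p}  = complement {q,r,s}
  [8 total]
Iteration 4: no new sets; the family is a σ-algebra.

|σ(𝒢)| = 8.  σ(𝒢) = { {}, {p}, {r}, {p,r}, {q,s}, {p,q,s}, {q,r,s}, Ω }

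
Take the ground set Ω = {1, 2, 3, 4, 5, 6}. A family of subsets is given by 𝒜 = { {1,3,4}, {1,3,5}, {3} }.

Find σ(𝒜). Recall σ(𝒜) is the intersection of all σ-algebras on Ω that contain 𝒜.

Answer: σ(𝒜) = { {}, {1}, {3}, {4}, {5}, {1,3}, {1,4}, {1,5}, {2,6}, {3,4}, {3,5}, {4,5}, {1,2,6}, {1,3,4}, {1,3,5}, {1,4,5}, {2,3,6}, {2,4,6}, {2,5,6}, {3,4,5}, {1,2,3,6}, {1,2,4,6}, {1,2,5,6}, {1,3,4,5}, {2,3,4,6}, {2,3,5,6}, {2,4,5,6}, {1,2,3,4,6}, {1,2,3,5,6}, {1,2,4,5,6}, {2,3,4,5,6}, Ω }

Trace:
Start: 𝒜 ∪ {∅, Ω} = { {}, {3}, {1,3,4}, {1,3,5}, Ω }.
Step 1 (4 new):
  {2,4,6}  = {1,3,5}ᶜ
  {2,5,6}  = {1,3,4}ᶜ
  {1,3,4,5}  = {1,3,4} ∪ {1,3,5}
  {1,2,4,5,6}  = {3}ᶜ
  — 9 sets.
Step 2 (6 new):
  {2,6}  = {1,3,4,5}ᶜ
  {2,3,4,6}  = {2,4,6} ∪ {3}
  {2,3,5,6}  = {2,5,6} ∪ {3}
  {2,4,5,6}  = {2,4,6} ∪ {2,5,6}
  {1,2,3,4,6}  = {2,4,6} ∪ {1,3,4}
  {1,2,3,5,6}  = {1,3,5} ∪ {2,5,6}
  — 15 sets.
Step 3: +7 →
  {4}  = {1,2,3,5,6}ᶜ
  {5}  = {1,2,3,4,6}ᶜ
  {1,3}  = {2,4,5,6}ᶜ
  {1,4}  = {2,3,5,6}ᶜ
  {1,5}  = {2,3,4,6}ᶜ
  {2,3,6}  = {3} ∪ {2,6}
  {2,3,4,5,6}  = {2,4,6} ∪ {2,3,5,6}
  — 22 sets.
Step 4 adds 8:
  {1}  = {2,3,4,5,6}ᶜ
  {3,4}  = {3} ∪ {4}
  {3,5}  = {5} ∪ {3}
  {4,5}  = {5} ∪ {4}
  {1,4,5}  = {2,3,6}ᶜ
  {1,2,3,6}  = {1,3} ∪ {2,3,6}
  {1,2,4,6}  = {2,4,6} ∪ {1,4}
  {1,2,5,6}  = {1,5} ∪ {2,6}
  — 30 sets.
Step 5. New:
  {1,2,6}  = {1} ∪ {2,6}
  {3,4,5}  = {3,4} ∪ {5}
  — 32 sets.
After Step 6 the family is unchanged; done.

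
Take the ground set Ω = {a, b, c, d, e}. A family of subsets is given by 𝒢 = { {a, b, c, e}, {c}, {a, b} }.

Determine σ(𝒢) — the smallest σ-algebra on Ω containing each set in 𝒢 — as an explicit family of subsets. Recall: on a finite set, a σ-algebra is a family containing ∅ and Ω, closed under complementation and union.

Initial family (5 sets): { ∅, {c}, {a, b}, {a, b, c, e}, Ω }.
Step 1: 4 new —
  {d}  = ᶜ of {a, b, c, e}
  {a, b, c}  = {c} ∪ {a, b}
  {c, d, e}  = ᶜ of {a, b}
  {a, b, d, e}  = ᶜ of {c}
  |family| = 9
Step 2. New:
  {c, d}  = {c} ∪ {d}
  {d, e}  = ᶜ of {a, b, c}
  {a, b, d}  = {a, b} ∪ {d}
  {a, b, c, d}  = {a, b, c} ∪ {d}
  |family| = 13
Step 3 adds 3:
  {e}  = ᶜ of {a, b, c, d}
  {c, e}  = ᶜ of {a, b, d}
  {a, b, e}  = ᶜ of {c, d}
  |family| = 16
After Step 4 the family is unchanged; done.

Hence σ(𝒢) has 16 members: { ∅, {c}, {d}, {e}, {a, b}, {c, d}, {c, e}, {d, e}, {a, b, c}, {a, b, d}, {a, b, e}, {c, d, e}, {a, b, c, d}, {a, b, c, e}, {a, b, d, e}, Ω }.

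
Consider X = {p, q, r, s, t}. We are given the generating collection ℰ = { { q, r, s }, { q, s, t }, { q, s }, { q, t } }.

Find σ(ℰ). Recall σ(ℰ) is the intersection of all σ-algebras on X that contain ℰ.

Start: ℰ ∪ {∅, X} = { {  }, { q, s }, { q, t }, { q, r, s }, { q, s, t }, X }.
Iteration 1. New:
  { p, r }  = ᶜ of { q, s, t }
  { p, t }  = ᶜ of { q, r, s }
  { p, r, s }  = ᶜ of { q, t }
  { p, r, t }  = ᶜ of { q, s }
  { q, r, s, t }  = { q, t } ∪ { q, r, s }
  [11 total]
Iteration 2 adds 6:
  { p }  = ᶜ of { q, r, s, t }
  { p, q, t }  = { q, t } ∪ { p, t }
  { p, q, r, s }  = { q, r, s } ∪ { p, r, s }
  { p, q, r, t }  = { q, t } ∪ { p, r, t }
  { p, q, s, t }  = { p, t } ∪ { q, s }
  { p, r, s, t }  = { p, r, t } ∪ { p, r, s }
  [17 total]
Iteration 3 (6 new):
  { q }  = ᶜ of { p, r, s, t }
  { r }  = ᶜ of { p, q, s, t }
  { s }  = ᶜ of { p, q, r, t }
  { t }  = ᶜ of { p, q, r, s }
  { r, s }  = ᶜ of { p, q, t }
  { p, q, s }  = { q, s } ∪ { p }
  [23 total]
Iteration 4 adds 9:
  { p, q }  = { q } ∪ { p }
  { p, s }  = { s } ∪ { p }
  { q, r }  = { q } ∪ { r }
  { r, t }  = ᶜ of { p, q, s }
  { s, t }  = { t } ∪ { s }
  { p, q, r }  = { q } ∪ { p, r }
  { p, s, t }  = { p, t } ∪ { s }
  { q, r, t }  = { q, t } ∪ { r }
  { r, s, t }  = { r, s } ∪ { t }
  [32 total]
Iteration 5: no new sets; the family is a σ-algebra.

σ(ℰ) = { {  }, { p }, { q }, { r }, { s }, { t }, { p, q }, { p, r }, { p, s }, { p, t }, { q, r }, { q, s }, { q, t }, { r, s }, { r, t }, { s, t }, { p, q, r }, { p, q, s }, { p, q, t }, { p, r, s }, { p, r, t }, { p, s, t }, { q, r, s }, { q, r, t }, { q, s, t }, { r, s, t }, { p, q, r, s }, { p, q, r, t }, { p, q, s, t }, { p, r, s, t }, { q, r, s, t }, X }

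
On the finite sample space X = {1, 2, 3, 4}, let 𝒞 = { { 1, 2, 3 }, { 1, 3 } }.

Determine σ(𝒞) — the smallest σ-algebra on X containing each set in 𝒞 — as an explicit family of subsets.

Initial family (4 sets): { ∅, { 1, 3 }, { 1, 2, 3 }, X }.
Iteration 1 adds 2:
  { 4 }  = { 1, 2, 3 }ᶜ
  { 2, 4 }  = { 1, 3 }ᶜ
Iteration 2: 1 new —
  { 1, 3, 4 }  = { 1, 3 } ∪ { 4 }
Iteration 3 (1 new):
  { 2 }  = { 1, 3, 4 }ᶜ
Iteration 4: closed — nothing new.

Therefore σ(𝒞) = { ∅, { 2 }, { 4 }, { 1, 3 }, { 2, 4 }, { 1, 2, 3 }, { 1, 3, 4 }, X } (|σ(𝒞)| = 8).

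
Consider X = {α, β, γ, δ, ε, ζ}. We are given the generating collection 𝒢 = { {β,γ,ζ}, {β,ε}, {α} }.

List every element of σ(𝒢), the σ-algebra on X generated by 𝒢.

σ(𝒢) = { {}, {α}, {β}, {δ}, {ε}, {α,β}, {α,δ}, {α,ε}, {β,δ}, {β,ε}, {γ,ζ}, {δ,ε}, {α,β,δ}, {α,β,ε}, {α,γ,ζ}, {α,δ,ε}, {β,γ,ζ}, {β,δ,ε}, {γ,δ,ζ}, {γ,ε,ζ}, {α,β,γ,ζ}, {α,β,δ,ε}, {α,γ,δ,ζ}, {α,γ,ε,ζ}, {β,γ,δ,ζ}, {β,γ,ε,ζ}, {γ,δ,ε,ζ}, {α,β,γ,δ,ζ}, {α,β,γ,ε,ζ}, {α,γ,δ,ε,ζ}, {β,γ,δ,ε,ζ}, X }

Derivation:
Start: 𝒢 ∪ {∅, X} = { {}, {α}, {β,ε}, {β,γ,ζ}, X }.
Round 1 adds 6:
  {α,β,ε}  = {β,ε} ∪ {α}
  {α,δ,ε}  = complement {β,γ,ζ}
  {α,β,γ,ζ}  = {β,γ,ζ} ∪ {α}
  {α,γ,δ,ζ}  = complement {β,ε}
  {β,γ,ε,ζ}  = {β,ε} ∪ {β,γ,ζ}
  {β,γ,δ,ε,ζ}  = complement {α}
  [11 total]
Round 2: 7 new —
  {α,δ}  = complement {β,γ,ε,ζ}
  {δ,ε}  = complement {α,β,γ,ζ}
  {γ,δ,ζ}  = complement {α,β,ε}
  {α,β,δ,ε}  = {α,δ,ε} ∪ {β,ε}
  {α,β,γ,δ,ζ}  = {β,γ,ζ} ∪ {α,γ,δ,ζ}
  {α,β,γ,ε,ζ}  = {β,ε} ∪ {α,β,γ,ζ}
  {α,γ,δ,ε,ζ}  = {α,δ,ε} ∪ {α,γ,δ,ζ}
  [18 total]
Round 3. New:
  {β}  = complement {α,γ,δ,ε,ζ}
  {δ}  = complement {α,β,γ,ε,ζ}
  {ε}  = complement {α,β,γ,δ,ζ}
  {γ,ζ}  = complement {α,β,δ,ε}
  {β,δ,ε}  = {δ,ε} ∪ {β,ε}
  {β,γ,δ,ζ}  = {β,γ,ζ} ∪ {γ,δ,ζ}
  {γ,δ,ε,ζ}  = {δ,ε} ∪ {γ,δ,ζ}
  [25 total]
Round 4. New:
  {α,β}  = complement {γ,δ,ε,ζ}
  {α,ε}  = complement {β,γ,δ,ζ}
  {β,δ}  = {β} ∪ {δ}
  {α,β,δ}  = {β} ∪ {α,δ}
  {α,γ,ζ}  = complement {β,δ,ε}
  {γ,ε,ζ}  = {ε} ∪ {γ,ζ}
  [31 total]
Round 5 adds 1:
  {α,γ,ε,ζ}  = complement {β,δ}
  [32 total]
Round 6: closed — nothing new.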